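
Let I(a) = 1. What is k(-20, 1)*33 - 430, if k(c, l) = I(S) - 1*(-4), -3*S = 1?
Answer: -265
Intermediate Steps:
S = -⅓ (S = -⅓*1 = -⅓ ≈ -0.33333)
k(c, l) = 5 (k(c, l) = 1 - 1*(-4) = 1 + 4 = 5)
k(-20, 1)*33 - 430 = 5*33 - 430 = 165 - 430 = -265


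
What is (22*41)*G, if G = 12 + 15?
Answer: 24354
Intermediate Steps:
G = 27
(22*41)*G = (22*41)*27 = 902*27 = 24354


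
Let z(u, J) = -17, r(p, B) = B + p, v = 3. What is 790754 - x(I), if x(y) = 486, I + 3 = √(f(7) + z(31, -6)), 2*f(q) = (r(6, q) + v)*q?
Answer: 790268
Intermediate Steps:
f(q) = q*(9 + q)/2 (f(q) = (((q + 6) + 3)*q)/2 = (((6 + q) + 3)*q)/2 = ((9 + q)*q)/2 = (q*(9 + q))/2 = q*(9 + q)/2)
I = -3 + √39 (I = -3 + √((½)*7*(9 + 7) - 17) = -3 + √((½)*7*16 - 17) = -3 + √(56 - 17) = -3 + √39 ≈ 3.2450)
790754 - x(I) = 790754 - 1*486 = 790754 - 486 = 790268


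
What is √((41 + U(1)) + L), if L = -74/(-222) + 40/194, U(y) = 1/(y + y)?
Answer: √14239794/582 ≈ 6.4838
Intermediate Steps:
U(y) = 1/(2*y)
L = 157/291 (L = -74*(-1/222) + 40*(1/194) = ⅓ + 20/97 = 157/291 ≈ 0.53952)
√((41 + U(1)) + L) = √((41 + (½)/1) + 157/291) = √((41 + (½)*1) + 157/291) = √((41 + ½) + 157/291) = √(83/2 + 157/291) = √(24467/582) = √14239794/582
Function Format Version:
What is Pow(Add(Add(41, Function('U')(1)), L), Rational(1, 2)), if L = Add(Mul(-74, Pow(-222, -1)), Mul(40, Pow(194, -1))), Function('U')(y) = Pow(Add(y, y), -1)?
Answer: Mul(Rational(1, 582), Pow(14239794, Rational(1, 2))) ≈ 6.4838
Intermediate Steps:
Function('U')(y) = Mul(Rational(1, 2), Pow(y, -1)) (Function('U')(y) = Pow(Mul(2, y), -1) = Mul(Rational(1, 2), Pow(y, -1)))
L = Rational(157, 291) (L = Add(Mul(-74, Rational(-1, 222)), Mul(40, Rational(1, 194))) = Add(Rational(1, 3), Rational(20, 97)) = Rational(157, 291) ≈ 0.53952)
Pow(Add(Add(41, Function('U')(1)), L), Rational(1, 2)) = Pow(Add(Add(41, Mul(Rational(1, 2), Pow(1, -1))), Rational(157, 291)), Rational(1, 2)) = Pow(Add(Add(41, Mul(Rational(1, 2), 1)), Rational(157, 291)), Rational(1, 2)) = Pow(Add(Add(41, Rational(1, 2)), Rational(157, 291)), Rational(1, 2)) = Pow(Add(Rational(83, 2), Rational(157, 291)), Rational(1, 2)) = Pow(Rational(24467, 582), Rational(1, 2)) = Mul(Rational(1, 582), Pow(14239794, Rational(1, 2)))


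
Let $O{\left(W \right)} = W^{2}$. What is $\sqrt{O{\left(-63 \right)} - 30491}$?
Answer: $i \sqrt{26522} \approx 162.86 i$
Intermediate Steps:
$\sqrt{O{\left(-63 \right)} - 30491} = \sqrt{\left(-63\right)^{2} - 30491} = \sqrt{3969 - 30491} = \sqrt{-26522} = i \sqrt{26522}$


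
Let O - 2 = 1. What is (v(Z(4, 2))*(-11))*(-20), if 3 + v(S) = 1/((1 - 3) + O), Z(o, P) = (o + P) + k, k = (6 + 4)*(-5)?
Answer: -440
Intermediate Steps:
O = 3 (O = 2 + 1 = 3)
k = -50 (k = 10*(-5) = -50)
Z(o, P) = -50 + P + o (Z(o, P) = (o + P) - 50 = (P + o) - 50 = -50 + P + o)
v(S) = -2 (v(S) = -3 + 1/((1 - 3) + 3) = -3 + 1/(-2 + 3) = -3 + 1/1 = -3 + 1 = -2)
(v(Z(4, 2))*(-11))*(-20) = -2*(-11)*(-20) = 22*(-20) = -440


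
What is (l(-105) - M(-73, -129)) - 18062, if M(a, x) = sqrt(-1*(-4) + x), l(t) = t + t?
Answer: -18272 - 5*I*sqrt(5) ≈ -18272.0 - 11.18*I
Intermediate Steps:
l(t) = 2*t
M(a, x) = sqrt(4 + x)
(l(-105) - M(-73, -129)) - 18062 = (2*(-105) - sqrt(4 - 129)) - 18062 = (-210 - sqrt(-125)) - 18062 = (-210 - 5*I*sqrt(5)) - 18062 = -18272 - 5*I*sqrt(5)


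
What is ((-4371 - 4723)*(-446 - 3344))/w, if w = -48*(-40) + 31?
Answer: 34466260/1951 ≈ 17666.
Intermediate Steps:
w = 1951 (w = 1920 + 31 = 1951)
((-4371 - 4723)*(-446 - 3344))/w = ((-4371 - 4723)*(-446 - 3344))/1951 = -9094*(-3790)*(1/1951) = 34466260*(1/1951) = 34466260/1951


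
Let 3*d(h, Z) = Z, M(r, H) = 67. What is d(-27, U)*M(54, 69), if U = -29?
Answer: -1943/3 ≈ -647.67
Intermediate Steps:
d(h, Z) = Z/3
d(-27, U)*M(54, 69) = ((⅓)*(-29))*67 = -29/3*67 = -1943/3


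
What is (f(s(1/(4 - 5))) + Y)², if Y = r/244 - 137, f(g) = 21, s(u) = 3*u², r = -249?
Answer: 815273809/59536 ≈ 13694.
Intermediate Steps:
Y = -33677/244 (Y = -249/244 - 137 = -33677/244 ≈ -138.02)
(f(s(1/(4 - 5))) + Y)² = (21 - 33677/244)² = (-28553/244)² = 815273809/59536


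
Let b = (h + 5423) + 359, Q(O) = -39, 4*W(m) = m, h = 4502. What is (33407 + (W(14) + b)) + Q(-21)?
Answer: 87311/2 ≈ 43656.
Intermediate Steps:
W(m) = m/4
b = 10284 (b = (4502 + 5423) + 359 = 9925 + 359 = 10284)
(33407 + (W(14) + b)) + Q(-21) = (33407 + ((¼)*14 + 10284)) - 39 = (33407 + (7/2 + 10284)) - 39 = (33407 + 20575/2) - 39 = 87389/2 - 39 = 87311/2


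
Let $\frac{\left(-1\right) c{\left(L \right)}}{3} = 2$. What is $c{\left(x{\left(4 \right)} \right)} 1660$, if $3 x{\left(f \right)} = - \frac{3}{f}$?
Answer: $-9960$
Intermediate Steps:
$x{\left(f \right)} = - \frac{1}{f}$ ($x{\left(f \right)} = \frac{\left(-3\right) \frac{1}{f}}{3} = - \frac{1}{f}$)
$c{\left(L \right)} = -6$ ($c{\left(L \right)} = \left(-3\right) 2 = -6$)
$c{\left(x{\left(4 \right)} \right)} 1660 = \left(-6\right) 1660 = -9960$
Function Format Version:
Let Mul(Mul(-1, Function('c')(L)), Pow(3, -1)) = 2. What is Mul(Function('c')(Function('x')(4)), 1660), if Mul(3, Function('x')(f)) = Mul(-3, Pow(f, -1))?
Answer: -9960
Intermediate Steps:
Function('x')(f) = Mul(-1, Pow(f, -1)) (Function('x')(f) = Mul(Rational(1, 3), Mul(-3, Pow(f, -1))) = Mul(-1, Pow(f, -1)))
Function('c')(L) = -6 (Function('c')(L) = Mul(-3, 2) = -6)
Mul(Function('c')(Function('x')(4)), 1660) = Mul(-6, 1660) = -9960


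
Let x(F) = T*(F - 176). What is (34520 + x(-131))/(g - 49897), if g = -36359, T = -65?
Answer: -54475/86256 ≈ -0.63155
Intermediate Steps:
x(F) = 11440 - 65*F (x(F) = -65*(F - 176) = -65*(-176 + F) = 11440 - 65*F)
(34520 + x(-131))/(g - 49897) = (34520 + (11440 - 65*(-131)))/(-36359 - 49897) = (34520 + (11440 + 8515))/(-86256) = (34520 + 19955)*(-1/86256) = 54475*(-1/86256) = -54475/86256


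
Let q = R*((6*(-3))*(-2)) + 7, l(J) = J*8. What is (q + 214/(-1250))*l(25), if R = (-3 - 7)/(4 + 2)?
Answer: -265856/25 ≈ -10634.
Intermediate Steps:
l(J) = 8*J
R = -5/3 (R = -10/6 = -10*⅙ = -5/3 ≈ -1.6667)
q = -53 (q = -5*6*(-3)*(-2)/3 + 7 = -(-30)*(-2) + 7 = -5/3*36 + 7 = -60 + 7 = -53)
(q + 214/(-1250))*l(25) = (-53 + 214/(-1250))*(8*25) = (-53 + 214*(-1/1250))*200 = (-53 - 107/625)*200 = -33232/625*200 = -265856/25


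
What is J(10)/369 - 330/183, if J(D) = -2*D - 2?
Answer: -41932/22509 ≈ -1.8629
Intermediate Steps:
J(D) = -2 - 2*D
J(10)/369 - 330/183 = (-2 - 2*10)/369 - 330/183 = (-2 - 20)*(1/369) - 330*1/183 = -22*1/369 - 110/61 = -22/369 - 110/61 = -41932/22509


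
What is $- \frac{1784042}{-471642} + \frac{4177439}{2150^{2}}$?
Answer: $\frac{5108494914919}{1090082572500} \approx 4.6863$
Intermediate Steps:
$- \frac{1784042}{-471642} + \frac{4177439}{2150^{2}} = \left(-1784042\right) \left(- \frac{1}{471642}\right) + \frac{4177439}{4622500} = \frac{892021}{235821} + 4177439 \cdot \frac{1}{4622500} = \frac{892021}{235821} + \frac{4177439}{4622500} = \frac{5108494914919}{1090082572500}$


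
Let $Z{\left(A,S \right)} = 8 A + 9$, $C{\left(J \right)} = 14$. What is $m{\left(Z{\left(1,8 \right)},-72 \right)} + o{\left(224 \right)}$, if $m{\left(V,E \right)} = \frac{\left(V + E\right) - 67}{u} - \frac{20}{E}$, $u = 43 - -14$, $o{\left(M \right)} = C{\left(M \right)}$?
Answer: $\frac{4151}{342} \approx 12.137$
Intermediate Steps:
$o{\left(M \right)} = 14$
$u = 57$ ($u = 43 + 14 = 57$)
$Z{\left(A,S \right)} = 9 + 8 A$
$m{\left(V,E \right)} = - \frac{67}{57} - \frac{20}{E} + \frac{E}{57} + \frac{V}{57}$ ($m{\left(V,E \right)} = \frac{\left(V + E\right) - 67}{57} - \frac{20}{E} = \left(\left(E + V\right) - 67\right) \frac{1}{57} - \frac{20}{E} = \left(-67 + E + V\right) \frac{1}{57} - \frac{20}{E} = \left(- \frac{67}{57} + \frac{E}{57} + \frac{V}{57}\right) - \frac{20}{E} = - \frac{67}{57} - \frac{20}{E} + \frac{E}{57} + \frac{V}{57}$)
$m{\left(Z{\left(1,8 \right)},-72 \right)} + o{\left(224 \right)} = \frac{-1140 - 72 \left(-67 - 72 + \left(9 + 8 \cdot 1\right)\right)}{57 \left(-72\right)} + 14 = \frac{1}{57} \left(- \frac{1}{72}\right) \left(-1140 - 72 \left(-67 - 72 + \left(9 + 8\right)\right)\right) + 14 = \frac{1}{57} \left(- \frac{1}{72}\right) \left(-1140 - 72 \left(-67 - 72 + 17\right)\right) + 14 = \frac{1}{57} \left(- \frac{1}{72}\right) \left(-1140 - -8784\right) + 14 = \frac{1}{57} \left(- \frac{1}{72}\right) \left(-1140 + 8784\right) + 14 = \frac{1}{57} \left(- \frac{1}{72}\right) 7644 + 14 = - \frac{637}{342} + 14 = \frac{4151}{342}$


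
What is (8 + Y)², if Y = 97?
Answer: 11025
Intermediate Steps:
(8 + Y)² = (8 + 97)² = 105² = 11025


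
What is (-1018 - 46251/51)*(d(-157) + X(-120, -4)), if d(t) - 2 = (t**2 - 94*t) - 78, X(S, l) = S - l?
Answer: -1283232445/17 ≈ -7.5484e+7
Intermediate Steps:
d(t) = -76 + t**2 - 94*t (d(t) = 2 + ((t**2 - 94*t) - 78) = 2 + (-78 + t**2 - 94*t) = -76 + t**2 - 94*t)
(-1018 - 46251/51)*(d(-157) + X(-120, -4)) = (-1018 - 46251/51)*((-76 + (-157)**2 - 94*(-157)) + (-120 - 1*(-4))) = (-1018 - 46251*1/51)*((-76 + 24649 + 14758) + (-120 + 4)) = (-1018 - 15417/17)*(39331 - 116) = -32723/17*39215 = -1283232445/17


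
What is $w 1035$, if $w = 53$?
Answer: $54855$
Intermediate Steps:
$w 1035 = 53 \cdot 1035 = 54855$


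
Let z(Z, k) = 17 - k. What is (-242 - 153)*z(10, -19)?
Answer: -14220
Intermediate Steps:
(-242 - 153)*z(10, -19) = (-242 - 153)*(17 - 1*(-19)) = -395*(17 + 19) = -395*36 = -14220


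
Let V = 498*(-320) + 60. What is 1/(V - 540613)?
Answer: -1/699913 ≈ -1.4287e-6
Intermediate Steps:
V = -159300 (V = -159360 + 60 = -159300)
1/(V - 540613) = 1/(-159300 - 540613) = 1/(-699913) = -1/699913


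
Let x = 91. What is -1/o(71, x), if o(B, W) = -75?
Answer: 1/75 ≈ 0.013333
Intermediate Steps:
-1/o(71, x) = -1/(-75) = -1*(-1/75) = 1/75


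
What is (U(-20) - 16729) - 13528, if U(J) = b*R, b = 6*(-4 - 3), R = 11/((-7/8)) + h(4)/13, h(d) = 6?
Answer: -386729/13 ≈ -29748.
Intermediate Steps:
R = -1102/91 (R = 11/((-7/8)) + 6/13 = 11/((-7*⅛)) + 6*(1/13) = 11/(-7/8) + 6/13 = 11*(-8/7) + 6/13 = -88/7 + 6/13 = -1102/91 ≈ -12.110)
b = -42 (b = 6*(-7) = -42)
U(J) = 6612/13 (U(J) = -42*(-1102/91) = 6612/13)
(U(-20) - 16729) - 13528 = (6612/13 - 16729) - 13528 = -210865/13 - 13528 = -386729/13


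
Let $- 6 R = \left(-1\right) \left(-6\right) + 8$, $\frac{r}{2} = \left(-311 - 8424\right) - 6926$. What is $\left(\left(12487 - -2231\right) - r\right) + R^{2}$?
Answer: $\frac{414409}{9} \approx 46045.0$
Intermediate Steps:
$r = -31322$ ($r = 2 \left(\left(-311 - 8424\right) - 6926\right) = 2 \left(-8735 - 6926\right) = 2 \left(-15661\right) = -31322$)
$R = - \frac{7}{3}$ ($R = - \frac{\left(-1\right) \left(-6\right) + 8}{6} = - \frac{6 + 8}{6} = \left(- \frac{1}{6}\right) 14 = - \frac{7}{3} \approx -2.3333$)
$\left(\left(12487 - -2231\right) - r\right) + R^{2} = \left(\left(12487 - -2231\right) - -31322\right) + \left(- \frac{7}{3}\right)^{2} = \left(\left(12487 + 2231\right) + 31322\right) + \frac{49}{9} = \left(14718 + 31322\right) + \frac{49}{9} = 46040 + \frac{49}{9} = \frac{414409}{9}$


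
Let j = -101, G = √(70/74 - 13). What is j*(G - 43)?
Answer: 4343 - 101*I*√16502/37 ≈ 4343.0 - 350.66*I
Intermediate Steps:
G = I*√16502/37 (G = √(70*(1/74) - 13) = √(35/37 - 13) = √(-446/37) = I*√16502/37 ≈ 3.4719*I)
j*(G - 43) = -101*(I*√16502/37 - 43) = -101*(-43 + I*√16502/37) = 4343 - 101*I*√16502/37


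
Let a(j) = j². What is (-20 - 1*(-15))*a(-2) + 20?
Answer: 0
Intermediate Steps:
(-20 - 1*(-15))*a(-2) + 20 = (-20 - 1*(-15))*(-2)² + 20 = (-20 + 15)*4 + 20 = -5*4 + 20 = -20 + 20 = 0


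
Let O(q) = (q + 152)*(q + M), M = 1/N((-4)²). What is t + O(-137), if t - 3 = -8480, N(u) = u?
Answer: -168497/16 ≈ -10531.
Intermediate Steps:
t = -8477 (t = 3 - 8480 = -8477)
M = 1/16 (M = 1/((-4)²) = 1/16 ≈ 0.062500)
O(q) = (152 + q)*(1/16 + q) (O(q) = (q + 152)*(q + 1/16) = (152 + q)*(1/16 + q))
t + O(-137) = -8477 + (19/2 + (-137)² + (2433/16)*(-137)) = -8477 + (19/2 + 18769 - 333321/16) = -8477 - 32865/16 = -168497/16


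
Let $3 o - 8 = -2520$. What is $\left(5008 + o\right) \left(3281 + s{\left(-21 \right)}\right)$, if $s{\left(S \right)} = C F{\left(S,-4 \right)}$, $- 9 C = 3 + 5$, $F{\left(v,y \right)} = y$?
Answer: $\frac{369867232}{27} \approx 1.3699 \cdot 10^{7}$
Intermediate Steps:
$C = - \frac{8}{9}$ ($C = - \frac{3 + 5}{9} = \left(- \frac{1}{9}\right) 8 = - \frac{8}{9} \approx -0.88889$)
$o = - \frac{2512}{3}$ ($o = \frac{8}{3} + \frac{1}{3} \left(-2520\right) = \frac{8}{3} - 840 = - \frac{2512}{3} \approx -837.33$)
$s{\left(S \right)} = \frac{32}{9}$ ($s{\left(S \right)} = \left(- \frac{8}{9}\right) \left(-4\right) = \frac{32}{9}$)
$\left(5008 + o\right) \left(3281 + s{\left(-21 \right)}\right) = \left(5008 - \frac{2512}{3}\right) \left(3281 + \frac{32}{9}\right) = \frac{12512}{3} \cdot \frac{29561}{9} = \frac{369867232}{27}$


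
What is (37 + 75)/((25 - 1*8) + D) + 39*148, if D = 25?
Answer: 17324/3 ≈ 5774.7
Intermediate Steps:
(37 + 75)/((25 - 1*8) + D) + 39*148 = (37 + 75)/((25 - 1*8) + 25) + 39*148 = 112/((25 - 8) + 25) + 5772 = 112/(17 + 25) + 5772 = 112/42 + 5772 = 112*(1/42) + 5772 = 8/3 + 5772 = 17324/3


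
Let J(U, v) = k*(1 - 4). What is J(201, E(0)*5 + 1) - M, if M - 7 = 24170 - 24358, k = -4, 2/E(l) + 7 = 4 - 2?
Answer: 193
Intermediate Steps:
E(l) = -⅖ (E(l) = 2/(-7 + (4 - 2)) = 2/(-7 + 2) = 2/(-5) = 2*(-⅕) = -⅖)
M = -181 (M = 7 + (24170 - 24358) = 7 - 188 = -181)
J(U, v) = 12 (J(U, v) = -4*(1 - 4) = -4*(-3) = 12)
J(201, E(0)*5 + 1) - M = 12 - 1*(-181) = 12 + 181 = 193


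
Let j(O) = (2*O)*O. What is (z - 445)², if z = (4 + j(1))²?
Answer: 167281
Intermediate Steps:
j(O) = 2*O²
z = 36 (z = (4 + 2*1²)² = (4 + 2*1)² = (4 + 2)² = 6² = 36)
(z - 445)² = (36 - 445)² = (-409)² = 167281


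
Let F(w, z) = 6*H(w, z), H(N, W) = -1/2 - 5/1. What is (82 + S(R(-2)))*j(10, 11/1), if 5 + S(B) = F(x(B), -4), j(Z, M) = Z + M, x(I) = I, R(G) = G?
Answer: 924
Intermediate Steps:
H(N, W) = -11/2 (H(N, W) = -1*1/2 - 5*1 = -1/2 - 5 = -11/2)
j(Z, M) = M + Z
F(w, z) = -33 (F(w, z) = 6*(-11/2) = -33)
S(B) = -38 (S(B) = -5 - 33 = -38)
(82 + S(R(-2)))*j(10, 11/1) = (82 - 38)*(11/1 + 10) = 44*(11*1 + 10) = 44*(11 + 10) = 44*21 = 924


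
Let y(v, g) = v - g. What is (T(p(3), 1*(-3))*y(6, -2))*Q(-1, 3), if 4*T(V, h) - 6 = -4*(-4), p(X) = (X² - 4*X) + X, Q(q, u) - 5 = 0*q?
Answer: 220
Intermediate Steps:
Q(q, u) = 5 (Q(q, u) = 5 + 0*q = 5 + 0 = 5)
p(X) = X² - 3*X
T(V, h) = 11/2 (T(V, h) = 3/2 + (-4*(-4))/4 = 3/2 + (¼)*16 = 3/2 + 4 = 11/2)
(T(p(3), 1*(-3))*y(6, -2))*Q(-1, 3) = (11*(6 - 1*(-2))/2)*5 = (11*(6 + 2)/2)*5 = ((11/2)*8)*5 = 44*5 = 220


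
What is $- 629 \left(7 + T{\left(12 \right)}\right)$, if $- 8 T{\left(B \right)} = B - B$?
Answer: $-4403$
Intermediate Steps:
$T{\left(B \right)} = 0$ ($T{\left(B \right)} = - \frac{B - B}{8} = \left(- \frac{1}{8}\right) 0 = 0$)
$- 629 \left(7 + T{\left(12 \right)}\right) = - 629 \left(7 + 0\right) = \left(-629\right) 7 = -4403$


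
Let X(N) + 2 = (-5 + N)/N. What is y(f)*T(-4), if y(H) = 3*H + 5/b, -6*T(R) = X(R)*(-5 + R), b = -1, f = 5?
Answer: 15/4 ≈ 3.7500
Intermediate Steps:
X(N) = -2 + (-5 + N)/N
T(R) = -(-5 + R)*(-5 - R)/(6*R) (T(R) = -(-5 - R)/R*(-5 + R)/6 = -(-5 + R)*(-5 - R)/(6*R))
y(H) = -5 + 3*H (y(H) = 3*H + 5/(-1) = 3*H + 5*(-1) = 3*H - 5 = -5 + 3*H)
y(f)*T(-4) = (-5 + 3*5)*((⅙)*(-25 + (-4)²)/(-4)) = (-5 + 15)*((⅙)*(-¼)*(-25 + 16)) = 10*((⅙)*(-¼)*(-9)) = 10*(3/8) = 15/4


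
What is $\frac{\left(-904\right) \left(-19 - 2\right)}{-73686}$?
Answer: $- \frac{3164}{12281} \approx -0.25763$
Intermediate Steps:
$\frac{\left(-904\right) \left(-19 - 2\right)}{-73686} = \left(-904\right) \left(-21\right) \left(- \frac{1}{73686}\right) = 18984 \left(- \frac{1}{73686}\right) = - \frac{3164}{12281}$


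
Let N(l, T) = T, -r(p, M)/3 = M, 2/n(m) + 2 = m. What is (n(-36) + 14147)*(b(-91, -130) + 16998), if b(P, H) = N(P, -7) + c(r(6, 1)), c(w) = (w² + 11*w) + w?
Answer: 4559787488/19 ≈ 2.3999e+8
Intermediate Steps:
n(m) = 2/(-2 + m)
r(p, M) = -3*M
c(w) = w² + 12*w
b(P, H) = -34 (b(P, H) = -7 + (-3*1)*(12 - 3*1) = -7 - 3*(12 - 3) = -7 - 3*9 = -7 - 27 = -34)
(n(-36) + 14147)*(b(-91, -130) + 16998) = (2/(-2 - 36) + 14147)*(-34 + 16998) = (2/(-38) + 14147)*16964 = (2*(-1/38) + 14147)*16964 = (-1/19 + 14147)*16964 = (268792/19)*16964 = 4559787488/19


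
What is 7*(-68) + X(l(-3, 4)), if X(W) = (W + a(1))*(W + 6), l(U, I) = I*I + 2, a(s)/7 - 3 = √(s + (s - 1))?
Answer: 628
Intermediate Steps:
a(s) = 21 + 7*√(-1 + 2*s) (a(s) = 21 + 7*√(s + (s - 1)) = 21 + 7*√(s + (-1 + s)) = 21 + 7*√(-1 + 2*s))
l(U, I) = 2 + I² (l(U, I) = I² + 2 = 2 + I²)
X(W) = (6 + W)*(28 + W) (X(W) = (W + (21 + 7*√(-1 + 2*1)))*(W + 6) = (W + (21 + 7*√(-1 + 2)))*(6 + W) = (W + (21 + 7*√1))*(6 + W) = (W + (21 + 7*1))*(6 + W) = (W + (21 + 7))*(6 + W) = (W + 28)*(6 + W) = (28 + W)*(6 + W) = (6 + W)*(28 + W))
7*(-68) + X(l(-3, 4)) = 7*(-68) + (168 + (2 + 4²)² + 34*(2 + 4²)) = -476 + (168 + (2 + 16)² + 34*(2 + 16)) = -476 + (168 + 18² + 34*18) = -476 + (168 + 324 + 612) = -476 + 1104 = 628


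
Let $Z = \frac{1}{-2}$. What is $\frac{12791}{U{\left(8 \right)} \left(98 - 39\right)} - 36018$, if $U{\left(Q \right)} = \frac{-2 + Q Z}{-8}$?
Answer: $- \frac{6324022}{177} \approx -35729.0$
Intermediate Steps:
$Z = - \frac{1}{2} \approx -0.5$
$U{\left(Q \right)} = \frac{1}{4} + \frac{Q}{16}$ ($U{\left(Q \right)} = \frac{-2 + Q \left(- \frac{1}{2}\right)}{-8} = \left(-2 - \frac{Q}{2}\right) \left(- \frac{1}{8}\right) = \frac{1}{4} + \frac{Q}{16}$)
$\frac{12791}{U{\left(8 \right)} \left(98 - 39\right)} - 36018 = \frac{12791}{\left(\frac{1}{4} + \frac{1}{16} \cdot 8\right) \left(98 - 39\right)} - 36018 = \frac{12791}{\left(\frac{1}{4} + \frac{1}{2}\right) 59} - 36018 = \frac{12791}{\frac{3}{4} \cdot 59} - 36018 = \frac{12791}{\frac{177}{4}} - 36018 = 12791 \cdot \frac{4}{177} - 36018 = \frac{51164}{177} - 36018 = - \frac{6324022}{177}$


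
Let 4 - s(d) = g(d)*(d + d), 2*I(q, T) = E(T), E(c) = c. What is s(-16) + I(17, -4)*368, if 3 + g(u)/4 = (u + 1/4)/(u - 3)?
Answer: -19188/19 ≈ -1009.9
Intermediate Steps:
g(u) = -12 + 4*(¼ + u)/(-3 + u) (g(u) = -12 + 4*((u + 1/4)/(u - 3)) = -12 + 4*((u + ¼)/(-3 + u)) = -12 + 4*((¼ + u)/(-3 + u)) = -12 + 4*(¼ + u)/(-3 + u))
I(q, T) = T/2
s(d) = 4 - 2*d*(37 - 8*d)/(-3 + d) (s(d) = 4 - (37 - 8*d)/(-3 + d)*(d + d) = 4 - (37 - 8*d)/(-3 + d)*2*d = 4 - 2*d*(37 - 8*d)/(-3 + d))
s(-16) + I(17, -4)*368 = 2*(-6 - 35*(-16) + 8*(-16)²)/(-3 - 16) + ((½)*(-4))*368 = 2*(-6 + 560 + 8*256)/(-19) - 2*368 = 2*(-1/19)*(-6 + 560 + 2048) - 736 = 2*(-1/19)*2602 - 736 = -5204/19 - 736 = -19188/19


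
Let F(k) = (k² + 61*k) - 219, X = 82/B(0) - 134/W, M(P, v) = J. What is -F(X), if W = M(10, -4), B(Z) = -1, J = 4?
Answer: -24303/4 ≈ -6075.8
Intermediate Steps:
M(P, v) = 4
W = 4
X = -231/2 (X = 82/(-1) - 134/4 = 82*(-1) - 134*¼ = -82 - 67/2 = -231/2 ≈ -115.50)
F(k) = -219 + k² + 61*k
-F(X) = -(-219 + (-231/2)² + 61*(-231/2)) = -(-219 + 53361/4 - 14091/2) = -1*24303/4 = -24303/4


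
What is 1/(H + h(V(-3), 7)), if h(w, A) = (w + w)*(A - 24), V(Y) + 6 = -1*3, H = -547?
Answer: -1/241 ≈ -0.0041494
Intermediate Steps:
V(Y) = -9 (V(Y) = -6 - 1*3 = -6 - 3 = -9)
h(w, A) = 2*w*(-24 + A) (h(w, A) = (2*w)*(-24 + A) = 2*w*(-24 + A))
1/(H + h(V(-3), 7)) = 1/(-547 + 2*(-9)*(-24 + 7)) = 1/(-547 + 2*(-9)*(-17)) = 1/(-547 + 306) = 1/(-241) = -1/241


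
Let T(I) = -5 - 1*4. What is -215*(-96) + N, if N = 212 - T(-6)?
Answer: 20861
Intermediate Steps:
T(I) = -9 (T(I) = -5 - 4 = -9)
N = 221 (N = 212 - 1*(-9) = 212 + 9 = 221)
-215*(-96) + N = -215*(-96) + 221 = 20640 + 221 = 20861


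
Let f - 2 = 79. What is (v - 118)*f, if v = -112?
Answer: -18630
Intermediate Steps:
f = 81 (f = 2 + 79 = 81)
(v - 118)*f = (-112 - 118)*81 = -230*81 = -18630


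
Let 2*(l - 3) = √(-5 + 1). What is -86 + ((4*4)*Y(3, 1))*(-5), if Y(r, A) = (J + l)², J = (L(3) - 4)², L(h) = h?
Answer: -1286 - 640*I ≈ -1286.0 - 640.0*I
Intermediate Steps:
J = 1 (J = (3 - 4)² = (-1)² = 1)
l = 3 + I (l = 3 + √(-5 + 1)/2 = 3 + √(-4)/2 = 3 + (2*I)/2 = 3 + I ≈ 3.0 + 1.0*I)
Y(r, A) = (4 + I)² (Y(r, A) = (1 + (3 + I))² = (4 + I)²)
-86 + ((4*4)*Y(3, 1))*(-5) = -86 + ((4*4)*(4 + I)²)*(-5) = -86 + (16*(4 + I)²)*(-5) = -86 - 80*(4 + I)²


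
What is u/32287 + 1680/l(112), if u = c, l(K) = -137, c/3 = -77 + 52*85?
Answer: -52457187/4423319 ≈ -11.859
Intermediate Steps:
c = 13029 (c = 3*(-77 + 52*85) = 3*(-77 + 4420) = 3*4343 = 13029)
u = 13029
u/32287 + 1680/l(112) = 13029/32287 + 1680/(-137) = 13029*(1/32287) + 1680*(-1/137) = 13029/32287 - 1680/137 = -52457187/4423319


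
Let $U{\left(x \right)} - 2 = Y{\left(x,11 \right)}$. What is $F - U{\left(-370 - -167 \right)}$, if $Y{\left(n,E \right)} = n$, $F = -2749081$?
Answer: $-2748880$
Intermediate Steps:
$U{\left(x \right)} = 2 + x$
$F - U{\left(-370 - -167 \right)} = -2749081 - \left(2 - 203\right) = -2749081 - -201 = -2749081 + 201 = -2748880$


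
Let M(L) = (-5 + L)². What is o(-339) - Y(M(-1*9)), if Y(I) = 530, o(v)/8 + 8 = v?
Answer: -3306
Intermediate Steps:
o(v) = -64 + 8*v
o(-339) - Y(M(-1*9)) = (-64 + 8*(-339)) - 1*530 = (-64 - 2712) - 530 = -2776 - 530 = -3306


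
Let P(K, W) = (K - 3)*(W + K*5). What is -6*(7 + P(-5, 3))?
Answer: -1098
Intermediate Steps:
P(K, W) = (-3 + K)*(W + 5*K)
-6*(7 + P(-5, 3)) = -6*(7 + (-15*(-5) - 3*3 + 5*(-5)**2 - 5*3)) = -6*(7 + (75 - 9 + 5*25 - 15)) = -6*(7 + (75 - 9 + 125 - 15)) = -6*(7 + 176) = -6*183 = -1098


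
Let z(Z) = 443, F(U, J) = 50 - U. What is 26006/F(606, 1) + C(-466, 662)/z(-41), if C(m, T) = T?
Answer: -5576293/123154 ≈ -45.279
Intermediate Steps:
26006/F(606, 1) + C(-466, 662)/z(-41) = 26006/(50 - 1*606) + 662/443 = 26006/(50 - 606) + 662*(1/443) = 26006/(-556) + 662/443 = 26006*(-1/556) + 662/443 = -13003/278 + 662/443 = -5576293/123154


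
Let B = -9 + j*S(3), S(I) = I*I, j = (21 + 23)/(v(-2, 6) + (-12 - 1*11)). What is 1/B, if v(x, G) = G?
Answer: -17/549 ≈ -0.030965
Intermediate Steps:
j = -44/17 (j = (21 + 23)/(6 + (-12 - 1*11)) = 44/(6 + (-12 - 11)) = 44/(6 - 23) = 44/(-17) = 44*(-1/17) = -44/17 ≈ -2.5882)
S(I) = I**2
B = -549/17 (B = -9 - 44/17*3**2 = -9 - 44/17*9 = -9 - 396/17 = -549/17 ≈ -32.294)
1/B = 1/(-549/17) = -17/549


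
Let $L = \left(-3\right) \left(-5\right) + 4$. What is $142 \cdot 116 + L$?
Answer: $16491$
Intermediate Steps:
$L = 19$ ($L = 15 + 4 = 19$)
$142 \cdot 116 + L = 142 \cdot 116 + 19 = 16472 + 19 = 16491$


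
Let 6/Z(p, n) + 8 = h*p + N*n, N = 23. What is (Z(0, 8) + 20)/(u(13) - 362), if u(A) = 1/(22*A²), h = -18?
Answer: -297947/5383660 ≈ -0.055343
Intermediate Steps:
u(A) = 1/(22*A²)
Z(p, n) = 6/(-8 - 18*p + 23*n) (Z(p, n) = 6/(-8 + (-18*p + 23*n)) = 6/(-8 - 18*p + 23*n))
(Z(0, 8) + 20)/(u(13) - 362) = (-6/(8 - 23*8 + 18*0) + 20)/((1/22)/13² - 362) = (-6/(8 - 184 + 0) + 20)/((1/22)*(1/169) - 362) = (-6/(-176) + 20)/(1/3718 - 362) = (-6*(-1/176) + 20)/(-1345915/3718) = (3/88 + 20)*(-3718/1345915) = (1763/88)*(-3718/1345915) = -297947/5383660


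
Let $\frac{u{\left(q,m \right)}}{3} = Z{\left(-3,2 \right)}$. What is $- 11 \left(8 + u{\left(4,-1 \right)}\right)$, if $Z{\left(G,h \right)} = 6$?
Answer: $-286$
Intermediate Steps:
$u{\left(q,m \right)} = 18$ ($u{\left(q,m \right)} = 3 \cdot 6 = 18$)
$- 11 \left(8 + u{\left(4,-1 \right)}\right) = - 11 \left(8 + 18\right) = \left(-11\right) 26 = -286$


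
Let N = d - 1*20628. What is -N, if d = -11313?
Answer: 31941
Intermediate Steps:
N = -31941 (N = -11313 - 1*20628 = -11313 - 20628 = -31941)
-N = -1*(-31941) = 31941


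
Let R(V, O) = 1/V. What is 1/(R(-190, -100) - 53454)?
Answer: -190/10156261 ≈ -1.8708e-5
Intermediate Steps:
1/(R(-190, -100) - 53454) = 1/(1/(-190) - 53454) = 1/(-1/190 - 53454) = 1/(-10156261/190) = -190/10156261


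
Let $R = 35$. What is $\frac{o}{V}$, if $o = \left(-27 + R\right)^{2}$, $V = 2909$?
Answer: $\frac{64}{2909} \approx 0.022001$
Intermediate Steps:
$o = 64$ ($o = \left(-27 + 35\right)^{2} = 8^{2} = 64$)
$\frac{o}{V} = \frac{64}{2909}$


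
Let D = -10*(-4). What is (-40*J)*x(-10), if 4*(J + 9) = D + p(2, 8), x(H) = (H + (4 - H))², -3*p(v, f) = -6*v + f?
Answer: -2560/3 ≈ -853.33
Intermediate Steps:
D = 40
p(v, f) = 2*v - f/3 (p(v, f) = -(-6*v + f)/3 = -(f - 6*v)/3 = 2*v - f/3)
x(H) = 16 (x(H) = 4² = 16)
J = 4/3 (J = -9 + (40 + (2*2 - ⅓*8))/4 = -9 + (40 + (4 - 8/3))/4 = -9 + (40 + 4/3)/4 = -9 + (¼)*(124/3) = -9 + 31/3 = 4/3 ≈ 1.3333)
(-40*J)*x(-10) = -40*4/3*16 = -160/3*16 = -2560/3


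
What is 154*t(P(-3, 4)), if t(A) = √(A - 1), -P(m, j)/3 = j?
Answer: 154*I*√13 ≈ 555.25*I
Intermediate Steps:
P(m, j) = -3*j
t(A) = √(-1 + A)
154*t(P(-3, 4)) = 154*√(-1 - 3*4) = 154*√(-1 - 12) = 154*√(-13) = 154*(I*√13) = 154*I*√13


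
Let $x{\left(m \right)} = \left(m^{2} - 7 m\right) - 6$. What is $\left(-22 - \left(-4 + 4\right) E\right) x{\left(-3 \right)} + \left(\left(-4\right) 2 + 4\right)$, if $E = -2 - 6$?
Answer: $-532$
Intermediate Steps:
$x{\left(m \right)} = -6 + m^{2} - 7 m$
$E = -8$ ($E = -2 - 6 = -8$)
$\left(-22 - \left(-4 + 4\right) E\right) x{\left(-3 \right)} + \left(\left(-4\right) 2 + 4\right) = \left(-22 - \left(-4 + 4\right) \left(-8\right)\right) \left(-6 + \left(-3\right)^{2} - -21\right) + \left(\left(-4\right) 2 + 4\right) = \left(-22 - 0 \left(-8\right)\right) \left(-6 + 9 + 21\right) + \left(-8 + 4\right) = \left(-22 - 0\right) 24 - 4 = \left(-22 + 0\right) 24 - 4 = \left(-22\right) 24 - 4 = -528 - 4 = -532$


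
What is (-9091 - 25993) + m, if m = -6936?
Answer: -42020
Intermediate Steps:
(-9091 - 25993) + m = (-9091 - 25993) - 6936 = -35084 - 6936 = -42020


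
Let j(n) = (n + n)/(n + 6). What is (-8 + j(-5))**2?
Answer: 324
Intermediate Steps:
j(n) = 2*n/(6 + n) (j(n) = (2*n)/(6 + n) = 2*n/(6 + n))
(-8 + j(-5))**2 = (-8 + 2*(-5)/(6 - 5))**2 = (-8 + 2*(-5)/1)**2 = (-8 + 2*(-5)*1)**2 = (-8 - 10)**2 = (-18)**2 = 324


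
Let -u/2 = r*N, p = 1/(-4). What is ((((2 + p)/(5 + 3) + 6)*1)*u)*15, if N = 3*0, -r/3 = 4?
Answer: 0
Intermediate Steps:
r = -12 (r = -3*4 = -12)
p = -¼ ≈ -0.25000
N = 0
u = 0 (u = -(-24)*0 = -2*0 = 0)
((((2 + p)/(5 + 3) + 6)*1)*u)*15 = ((((2 - ¼)/(5 + 3) + 6)*1)*0)*15 = ((((7/4)/8 + 6)*1)*0)*15 = ((((7/4)*(⅛) + 6)*1)*0)*15 = (((7/32 + 6)*1)*0)*15 = (((199/32)*1)*0)*15 = ((199/32)*0)*15 = 0*15 = 0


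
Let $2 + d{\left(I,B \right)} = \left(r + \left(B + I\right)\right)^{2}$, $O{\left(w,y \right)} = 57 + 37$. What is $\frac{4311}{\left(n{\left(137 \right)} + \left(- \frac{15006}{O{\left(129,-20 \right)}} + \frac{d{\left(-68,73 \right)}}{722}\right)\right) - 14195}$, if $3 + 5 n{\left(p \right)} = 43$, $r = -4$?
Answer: $- \frac{146289474}{486838871} \approx -0.30049$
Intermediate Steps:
$O{\left(w,y \right)} = 94$
$n{\left(p \right)} = 8$ ($n{\left(p \right)} = - \frac{3}{5} + \frac{1}{5} \cdot 43 = - \frac{3}{5} + \frac{43}{5} = 8$)
$d{\left(I,B \right)} = -2 + \left(-4 + B + I\right)^{2}$ ($d{\left(I,B \right)} = -2 + \left(-4 + \left(B + I\right)\right)^{2} = -2 + \left(-4 + B + I\right)^{2}$)
$\frac{4311}{\left(n{\left(137 \right)} + \left(- \frac{15006}{O{\left(129,-20 \right)}} + \frac{d{\left(-68,73 \right)}}{722}\right)\right) - 14195} = \frac{4311}{\left(8 - \left(\frac{7503}{47} - \frac{-2 + \left(-4 + 73 - 68\right)^{2}}{722}\right)\right) - 14195} = \frac{4311}{\left(8 - \left(\frac{7503}{47} - \left(-2 + 1^{2}\right) \frac{1}{722}\right)\right) - 14195} = \frac{4311}{\left(8 - \left(\frac{7503}{47} - \left(-2 + 1\right) \frac{1}{722}\right)\right) - 14195} = \frac{4311}{\left(8 - \frac{5417213}{33934}\right) - 14195} = \frac{4311}{- \frac{5145741}{33934} - 14195} = \frac{4311}{- \frac{486838871}{33934}} = 4311 \left(- \frac{33934}{486838871}\right) = - \frac{146289474}{486838871}$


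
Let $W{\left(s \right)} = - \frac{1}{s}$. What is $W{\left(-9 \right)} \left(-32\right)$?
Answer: $- \frac{32}{9} \approx -3.5556$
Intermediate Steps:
$W{\left(-9 \right)} \left(-32\right) = - \frac{1}{-9} \left(-32\right) = \left(-1\right) \left(- \frac{1}{9}\right) \left(-32\right) = \frac{1}{9} \left(-32\right) = - \frac{32}{9}$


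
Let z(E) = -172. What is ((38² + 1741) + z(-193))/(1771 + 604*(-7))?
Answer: -3013/2457 ≈ -1.2263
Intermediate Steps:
((38² + 1741) + z(-193))/(1771 + 604*(-7)) = ((38² + 1741) - 172)/(1771 + 604*(-7)) = ((1444 + 1741) - 172)/(1771 - 4228) = (3185 - 172)/(-2457) = 3013*(-1/2457) = -3013/2457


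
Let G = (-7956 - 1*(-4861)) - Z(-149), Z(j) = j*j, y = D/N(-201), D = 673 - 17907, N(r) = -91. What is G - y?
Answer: -331310/13 ≈ -25485.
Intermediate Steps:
D = -17234
y = 2462/13 (y = -17234/(-91) = -17234*(-1/91) = 2462/13 ≈ 189.38)
Z(j) = j**2
G = -25296 (G = (-7956 - 1*(-4861)) - 1*(-149)**2 = (-7956 + 4861) - 1*22201 = -3095 - 22201 = -25296)
G - y = -25296 - 1*2462/13 = -25296 - 2462/13 = -331310/13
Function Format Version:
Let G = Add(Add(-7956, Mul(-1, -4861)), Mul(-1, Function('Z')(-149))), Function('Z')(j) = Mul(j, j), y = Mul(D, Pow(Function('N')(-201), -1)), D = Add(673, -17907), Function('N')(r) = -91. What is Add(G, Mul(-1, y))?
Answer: Rational(-331310, 13) ≈ -25485.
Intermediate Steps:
D = -17234
y = Rational(2462, 13) (y = Mul(-17234, Pow(-91, -1)) = Mul(-17234, Rational(-1, 91)) = Rational(2462, 13) ≈ 189.38)
Function('Z')(j) = Pow(j, 2)
G = -25296 (G = Add(Add(-7956, Mul(-1, -4861)), Mul(-1, Pow(-149, 2))) = Add(Add(-7956, 4861), Mul(-1, 22201)) = Add(-3095, -22201) = -25296)
Add(G, Mul(-1, y)) = Add(-25296, Mul(-1, Rational(2462, 13))) = Add(-25296, Rational(-2462, 13)) = Rational(-331310, 13)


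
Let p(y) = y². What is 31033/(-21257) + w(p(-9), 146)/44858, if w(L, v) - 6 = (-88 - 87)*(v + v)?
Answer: -1239091736/476773253 ≈ -2.5989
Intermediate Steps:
w(L, v) = 6 - 350*v (w(L, v) = 6 + (-88 - 87)*(v + v) = 6 - 350*v)
31033/(-21257) + w(p(-9), 146)/44858 = 31033/(-21257) + (6 - 350*146)/44858 = 31033*(-1/21257) + (6 - 51100)*(1/44858) = -31033/21257 - 51094*1/44858 = -31033/21257 - 25547/22429 = -1239091736/476773253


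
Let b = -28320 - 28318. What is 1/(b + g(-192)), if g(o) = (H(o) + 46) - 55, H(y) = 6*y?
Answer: -1/57799 ≈ -1.7301e-5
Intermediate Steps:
g(o) = -9 + 6*o (g(o) = (6*o + 46) - 55 = (46 + 6*o) - 55 = -9 + 6*o)
b = -56638
1/(b + g(-192)) = 1/(-56638 + (-9 + 6*(-192))) = 1/(-56638 + (-9 - 1152)) = 1/(-56638 - 1161) = 1/(-57799) = -1/57799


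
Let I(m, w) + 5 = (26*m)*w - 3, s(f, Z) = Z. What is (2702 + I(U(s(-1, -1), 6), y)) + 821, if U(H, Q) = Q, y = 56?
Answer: 12251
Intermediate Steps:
I(m, w) = -8 + 26*m*w (I(m, w) = -5 + ((26*m)*w - 3) = -5 + (26*m*w - 3) = -5 + (-3 + 26*m*w) = -8 + 26*m*w)
(2702 + I(U(s(-1, -1), 6), y)) + 821 = (2702 + (-8 + 26*6*56)) + 821 = (2702 + (-8 + 8736)) + 821 = (2702 + 8728) + 821 = 11430 + 821 = 12251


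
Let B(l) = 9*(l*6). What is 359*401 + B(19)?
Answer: 144985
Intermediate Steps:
B(l) = 54*l (B(l) = 9*(6*l) = 54*l)
359*401 + B(19) = 359*401 + 54*19 = 143959 + 1026 = 144985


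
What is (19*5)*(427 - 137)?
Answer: 27550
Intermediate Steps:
(19*5)*(427 - 137) = 95*290 = 27550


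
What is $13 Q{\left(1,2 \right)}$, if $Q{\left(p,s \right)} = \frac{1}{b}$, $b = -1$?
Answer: $-13$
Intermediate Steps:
$Q{\left(p,s \right)} = -1$ ($Q{\left(p,s \right)} = \frac{1}{-1} = -1$)
$13 Q{\left(1,2 \right)} = 13 \left(-1\right) = -13$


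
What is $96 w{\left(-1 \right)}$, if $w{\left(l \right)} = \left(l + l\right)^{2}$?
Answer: $384$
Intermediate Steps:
$w{\left(l \right)} = 4 l^{2}$ ($w{\left(l \right)} = \left(2 l\right)^{2} = 4 l^{2}$)
$96 w{\left(-1 \right)} = 96 \cdot 4 \left(-1\right)^{2} = 96 \cdot 4 \cdot 1 = 96 \cdot 4 = 384$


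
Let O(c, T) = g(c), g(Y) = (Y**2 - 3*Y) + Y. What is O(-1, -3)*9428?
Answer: 28284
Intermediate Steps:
g(Y) = Y**2 - 2*Y
O(c, T) = c*(-2 + c)
O(-1, -3)*9428 = -(-2 - 1)*9428 = -1*(-3)*9428 = 3*9428 = 28284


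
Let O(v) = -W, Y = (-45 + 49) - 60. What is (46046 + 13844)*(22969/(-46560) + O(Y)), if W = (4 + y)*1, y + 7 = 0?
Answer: 698982179/4656 ≈ 1.5013e+5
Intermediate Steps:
y = -7 (y = -7 + 0 = -7)
W = -3 (W = (4 - 7)*1 = -3*1 = -3)
Y = -56 (Y = 4 - 60 = -56)
O(v) = 3 (O(v) = -1*(-3) = 3)
(46046 + 13844)*(22969/(-46560) + O(Y)) = (46046 + 13844)*(22969/(-46560) + 3) = 59890*(22969*(-1/46560) + 3) = 59890*(-22969/46560 + 3) = 59890*(116711/46560) = 698982179/4656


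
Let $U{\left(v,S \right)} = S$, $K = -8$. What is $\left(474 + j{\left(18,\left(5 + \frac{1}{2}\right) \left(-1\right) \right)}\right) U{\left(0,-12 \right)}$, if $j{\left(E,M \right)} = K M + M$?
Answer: $-6150$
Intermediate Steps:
$j{\left(E,M \right)} = - 7 M$ ($j{\left(E,M \right)} = - 8 M + M = - 7 M$)
$\left(474 + j{\left(18,\left(5 + \frac{1}{2}\right) \left(-1\right) \right)}\right) U{\left(0,-12 \right)} = \left(474 - 7 \left(5 + \frac{1}{2}\right) \left(-1\right)\right) \left(-12\right) = \left(474 - 7 \cdot \frac{11}{2} \left(-1\right)\right) \left(-12\right) = \left(474 - - \frac{77}{2}\right) \left(-12\right) = \left(474 + \frac{77}{2}\right) \left(-12\right) = \frac{1025}{2} \left(-12\right) = -6150$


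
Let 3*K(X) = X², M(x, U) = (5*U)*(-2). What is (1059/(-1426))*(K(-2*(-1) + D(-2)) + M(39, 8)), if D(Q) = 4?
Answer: 36006/713 ≈ 50.499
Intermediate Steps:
M(x, U) = -10*U
K(X) = X²/3
(1059/(-1426))*(K(-2*(-1) + D(-2)) + M(39, 8)) = (1059/(-1426))*((-2*(-1) + 4)²/3 - 10*8) = (1059*(-1/1426))*((2 + 4)²/3 - 80) = -1059*((⅓)*6² - 80)/1426 = -1059*((⅓)*36 - 80)/1426 = -1059*(12 - 80)/1426 = -1059/1426*(-68) = 36006/713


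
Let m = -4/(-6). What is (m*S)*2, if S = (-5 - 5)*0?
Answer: 0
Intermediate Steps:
S = 0 (S = -10*0 = 0)
m = ⅔ (m = -4*(-⅙) = ⅔ ≈ 0.66667)
(m*S)*2 = ((⅔)*0)*2 = 0*2 = 0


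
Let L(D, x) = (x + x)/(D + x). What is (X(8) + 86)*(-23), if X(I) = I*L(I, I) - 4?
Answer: -2070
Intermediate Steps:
L(D, x) = 2*x/(D + x) (L(D, x) = (2*x)/(D + x) = 2*x/(D + x))
X(I) = -4 + I (X(I) = I*(2*I/(I + I)) - 4 = I*(2*I/((2*I))) - 4 = I*(2*I*(1/(2*I))) - 4 = I*1 - 4 = I - 4 = -4 + I)
(X(8) + 86)*(-23) = ((-4 + 8) + 86)*(-23) = (4 + 86)*(-23) = 90*(-23) = -2070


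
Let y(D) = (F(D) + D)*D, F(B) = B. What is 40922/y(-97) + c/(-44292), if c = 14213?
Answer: 772528495/416743428 ≈ 1.8537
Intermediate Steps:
y(D) = 2*D² (y(D) = (D + D)*D = (2*D)*D = 2*D²)
40922/y(-97) + c/(-44292) = 40922/((2*(-97)²)) + 14213/(-44292) = 40922/((2*9409)) + 14213*(-1/44292) = 40922/18818 - 14213/44292 = 40922*(1/18818) - 14213/44292 = 20461/9409 - 14213/44292 = 772528495/416743428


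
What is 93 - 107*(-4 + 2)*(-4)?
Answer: -763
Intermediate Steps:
93 - 107*(-4 + 2)*(-4) = 93 - (-214)*(-4) = 93 - 107*8 = 93 - 856 = -763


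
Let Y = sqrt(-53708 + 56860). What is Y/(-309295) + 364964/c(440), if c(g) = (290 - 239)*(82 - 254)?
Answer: -91241/2193 - 4*sqrt(197)/309295 ≈ -41.606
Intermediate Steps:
Y = 4*sqrt(197) (Y = sqrt(3152) = 4*sqrt(197) ≈ 56.143)
c(g) = -8772 (c(g) = 51*(-172) = -8772)
Y/(-309295) + 364964/c(440) = (4*sqrt(197))/(-309295) + 364964/(-8772) = (4*sqrt(197))*(-1/309295) + 364964*(-1/8772) = -4*sqrt(197)/309295 - 91241/2193 = -91241/2193 - 4*sqrt(197)/309295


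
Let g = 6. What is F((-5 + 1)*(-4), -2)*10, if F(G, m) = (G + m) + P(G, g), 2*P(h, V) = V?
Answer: 170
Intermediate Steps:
P(h, V) = V/2
F(G, m) = 3 + G + m (F(G, m) = (G + m) + (½)*6 = (G + m) + 3 = 3 + G + m)
F((-5 + 1)*(-4), -2)*10 = (3 + (-5 + 1)*(-4) - 2)*10 = (3 - 4*(-4) - 2)*10 = (3 + 16 - 2)*10 = 17*10 = 170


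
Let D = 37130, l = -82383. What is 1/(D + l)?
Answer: -1/45253 ≈ -2.2098e-5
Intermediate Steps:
1/(D + l) = 1/(37130 - 82383) = 1/(-45253) = -1/45253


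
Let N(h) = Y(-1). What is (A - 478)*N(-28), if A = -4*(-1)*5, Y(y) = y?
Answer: 458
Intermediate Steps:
A = 20 (A = 4*5 = 20)
N(h) = -1
(A - 478)*N(-28) = (20 - 478)*(-1) = -458*(-1) = 458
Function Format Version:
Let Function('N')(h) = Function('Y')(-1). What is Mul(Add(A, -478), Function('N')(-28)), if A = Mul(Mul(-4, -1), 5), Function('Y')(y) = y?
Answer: 458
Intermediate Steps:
A = 20 (A = Mul(4, 5) = 20)
Function('N')(h) = -1
Mul(Add(A, -478), Function('N')(-28)) = Mul(Add(20, -478), -1) = Mul(-458, -1) = 458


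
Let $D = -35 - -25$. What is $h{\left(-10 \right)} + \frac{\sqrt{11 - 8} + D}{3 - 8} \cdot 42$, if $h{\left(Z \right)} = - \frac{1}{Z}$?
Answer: $\frac{841}{10} - \frac{42 \sqrt{3}}{5} \approx 69.551$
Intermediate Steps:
$D = -10$ ($D = -35 + 25 = -10$)
$h{\left(-10 \right)} + \frac{\sqrt{11 - 8} + D}{3 - 8} \cdot 42 = - \frac{1}{-10} + \frac{\sqrt{11 - 8} - 10}{3 - 8} \cdot 42 = \left(-1\right) \left(- \frac{1}{10}\right) + \frac{\sqrt{3} - 10}{-5} \cdot 42 = \frac{1}{10} + \left(-10 + \sqrt{3}\right) \left(- \frac{1}{5}\right) 42 = \frac{1}{10} + \left(2 - \frac{\sqrt{3}}{5}\right) 42 = \frac{1}{10} + \left(84 - \frac{42 \sqrt{3}}{5}\right) = \frac{841}{10} - \frac{42 \sqrt{3}}{5}$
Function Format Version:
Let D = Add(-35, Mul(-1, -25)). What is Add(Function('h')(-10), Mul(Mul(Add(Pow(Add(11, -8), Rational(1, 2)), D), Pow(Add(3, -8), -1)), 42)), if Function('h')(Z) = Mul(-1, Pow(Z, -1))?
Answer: Add(Rational(841, 10), Mul(Rational(-42, 5), Pow(3, Rational(1, 2)))) ≈ 69.551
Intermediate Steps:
D = -10 (D = Add(-35, 25) = -10)
Add(Function('h')(-10), Mul(Mul(Add(Pow(Add(11, -8), Rational(1, 2)), D), Pow(Add(3, -8), -1)), 42)) = Add(Mul(-1, Pow(-10, -1)), Mul(Mul(Add(Pow(Add(11, -8), Rational(1, 2)), -10), Pow(Add(3, -8), -1)), 42)) = Add(Mul(-1, Rational(-1, 10)), Mul(Mul(Add(Pow(3, Rational(1, 2)), -10), Pow(-5, -1)), 42)) = Add(Rational(1, 10), Mul(Mul(Add(-10, Pow(3, Rational(1, 2))), Rational(-1, 5)), 42)) = Add(Rational(1, 10), Mul(Add(2, Mul(Rational(-1, 5), Pow(3, Rational(1, 2)))), 42)) = Add(Rational(1, 10), Add(84, Mul(Rational(-42, 5), Pow(3, Rational(1, 2))))) = Add(Rational(841, 10), Mul(Rational(-42, 5), Pow(3, Rational(1, 2))))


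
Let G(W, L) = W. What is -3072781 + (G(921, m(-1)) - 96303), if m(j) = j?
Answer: -3168163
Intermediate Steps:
-3072781 + (G(921, m(-1)) - 96303) = -3072781 + (921 - 96303) = -3072781 - 95382 = -3168163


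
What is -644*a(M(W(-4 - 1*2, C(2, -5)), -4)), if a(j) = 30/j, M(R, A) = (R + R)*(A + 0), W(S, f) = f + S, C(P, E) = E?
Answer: -2415/11 ≈ -219.55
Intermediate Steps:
W(S, f) = S + f
M(R, A) = 2*A*R (M(R, A) = (2*R)*A = 2*A*R)
-644*a(M(W(-4 - 1*2, C(2, -5)), -4)) = -19320/(2*(-4)*((-4 - 1*2) - 5)) = -19320/(2*(-4)*((-4 - 2) - 5)) = -19320/(2*(-4)*(-6 - 5)) = -19320/(2*(-4)*(-11)) = -19320/88 = -644*15/44 = -2415/11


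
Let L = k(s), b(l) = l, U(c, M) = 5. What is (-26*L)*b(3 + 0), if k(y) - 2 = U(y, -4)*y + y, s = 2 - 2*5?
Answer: 3588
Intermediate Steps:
s = -8 (s = 2 - 10 = -8)
k(y) = 2 + 6*y (k(y) = 2 + (5*y + y) = 2 + 6*y)
L = -46 (L = 2 + 6*(-8) = 2 - 48 = -46)
(-26*L)*b(3 + 0) = (-26*(-46))*(3 + 0) = 1196*3 = 3588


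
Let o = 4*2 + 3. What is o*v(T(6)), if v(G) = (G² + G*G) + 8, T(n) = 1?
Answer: 110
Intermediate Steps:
o = 11 (o = 8 + 3 = 11)
v(G) = 8 + 2*G² (v(G) = (G² + G²) + 8 = 2*G² + 8 = 8 + 2*G²)
o*v(T(6)) = 11*(8 + 2*1²) = 11*(8 + 2*1) = 11*(8 + 2) = 11*10 = 110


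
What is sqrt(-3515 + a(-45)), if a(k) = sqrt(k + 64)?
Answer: sqrt(-3515 + sqrt(19)) ≈ 59.251*I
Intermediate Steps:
a(k) = sqrt(64 + k)
sqrt(-3515 + a(-45)) = sqrt(-3515 + sqrt(64 - 45)) = sqrt(-3515 + sqrt(19))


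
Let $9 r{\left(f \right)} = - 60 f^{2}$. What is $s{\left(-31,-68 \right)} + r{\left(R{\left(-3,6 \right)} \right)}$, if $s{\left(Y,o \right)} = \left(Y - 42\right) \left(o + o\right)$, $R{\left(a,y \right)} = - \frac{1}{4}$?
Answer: $\frac{119131}{12} \approx 9927.6$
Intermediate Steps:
$R{\left(a,y \right)} = - \frac{1}{4}$ ($R{\left(a,y \right)} = \left(-1\right) \frac{1}{4} = - \frac{1}{4}$)
$s{\left(Y,o \right)} = 2 o \left(-42 + Y\right)$ ($s{\left(Y,o \right)} = \left(-42 + Y\right) 2 o = 2 o \left(-42 + Y\right)$)
$r{\left(f \right)} = - \frac{20 f^{2}}{3}$ ($r{\left(f \right)} = \frac{\left(-60\right) f^{2}}{9} = - \frac{20 f^{2}}{3}$)
$s{\left(-31,-68 \right)} + r{\left(R{\left(-3,6 \right)} \right)} = 2 \left(-68\right) \left(-42 - 31\right) - \frac{20 \left(- \frac{1}{4}\right)^{2}}{3} = 2 \left(-68\right) \left(-73\right) - \frac{5}{12} = 9928 - \frac{5}{12} = \frac{119131}{12}$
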